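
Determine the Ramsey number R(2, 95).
R(2, 95) = 95

R(2, k) = k for all k ≥ 2: in a 2-colouring of K_k, either some edge is red (a red K_2) or all edges are blue (a blue K_k). And K_{94} coloured all-blue has no blue K_95, so R(2, 95) > 94. Hence R(2, 95) = 95.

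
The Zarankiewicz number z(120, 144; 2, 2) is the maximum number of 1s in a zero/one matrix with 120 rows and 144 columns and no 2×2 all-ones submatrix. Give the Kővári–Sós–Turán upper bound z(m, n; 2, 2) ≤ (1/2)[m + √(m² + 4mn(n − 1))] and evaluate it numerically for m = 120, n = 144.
z(120, 144; 2, 2) ≤ (1/2)[120 + √(120² + 4·120·144·143)] = (1/2)[120 + √9898560] = 1633.0989

Kővári–Sós–Turán: let r_1, ..., r_120 be the row sums and z = Σ r_i the total number of 1s. Each pair of columns can share at most one row with both entries 1 (else a 2×2 all-ones block appears), so Σ_i C(r_i, 2) ≤ C(144, 2) = 10296. By convexity Σ_i C(r_i, 2) ≥ 120·C(z/120, 2) = z(z − 120)/(2·120), giving z² − 120z − 120·144·143 ≤ 0 and hence z ≤ (1/2)[120 + √(14400 + 4·2471040)] = (1/2)[120 + √9898560] ≈ (1/2)(120 + 3146.1977) = 1633.0989.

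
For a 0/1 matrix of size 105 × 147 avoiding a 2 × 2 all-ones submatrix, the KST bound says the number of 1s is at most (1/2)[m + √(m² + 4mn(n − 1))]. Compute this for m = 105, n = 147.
z(105, 147; 2, 2) ≤ (1/2)[105 + √(105² + 4·105·147·146)] = (1/2)[105 + √9025065] = 1554.5873

Kővári–Sós–Turán: let r_1, ..., r_105 be the row sums and z = Σ r_i the total number of 1s. Each pair of columns can share at most one row with both entries 1 (else a 2×2 all-ones block appears), so Σ_i C(r_i, 2) ≤ C(147, 2) = 10731. By convexity Σ_i C(r_i, 2) ≥ 105·C(z/105, 2) = z(z − 105)/(2·105), giving z² − 105z − 105·147·146 ≤ 0 and hence z ≤ (1/2)[105 + √(11025 + 4·2253510)] = (1/2)[105 + √9025065] ≈ (1/2)(105 + 3004.1746) = 1554.5873.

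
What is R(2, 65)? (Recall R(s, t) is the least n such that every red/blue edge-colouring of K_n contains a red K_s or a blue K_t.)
R(2, 65) = 65

R(2, k) = k for all k ≥ 2: in a 2-colouring of K_k, either some edge is red (a red K_2) or all edges are blue (a blue K_k). And K_{64} coloured all-blue has no blue K_65, so R(2, 65) > 64. Hence R(2, 65) = 65.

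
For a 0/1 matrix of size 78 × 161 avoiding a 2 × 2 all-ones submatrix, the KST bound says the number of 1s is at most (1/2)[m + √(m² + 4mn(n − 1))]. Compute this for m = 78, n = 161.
z(78, 161; 2, 2) ≤ (1/2)[78 + √(78² + 4·78·161·160)] = (1/2)[78 + √8043204] = 1457.0272

Kővári–Sós–Turán: let r_1, ..., r_78 be the row sums and z = Σ r_i the total number of 1s. Each pair of columns can share at most one row with both entries 1 (else a 2×2 all-ones block appears), so Σ_i C(r_i, 2) ≤ C(161, 2) = 12880. By convexity Σ_i C(r_i, 2) ≥ 78·C(z/78, 2) = z(z − 78)/(2·78), giving z² − 78z − 78·161·160 ≤ 0 and hence z ≤ (1/2)[78 + √(6084 + 4·2009280)] = (1/2)[78 + √8043204] ≈ (1/2)(78 + 2836.0543) = 1457.0272.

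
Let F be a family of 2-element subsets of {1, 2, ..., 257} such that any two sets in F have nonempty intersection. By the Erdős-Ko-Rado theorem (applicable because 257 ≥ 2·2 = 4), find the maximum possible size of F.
max |F| = C(256, 1) = 256

Erdős-Ko-Rado (1961): when n ≥ 2k, max |F| = C(n−1, k−1). The bound is attained by the star {A : i ∈ A} for any fixed i ∈ [n]. Here C(257−1, 2−1) = C(256, 1) = 256.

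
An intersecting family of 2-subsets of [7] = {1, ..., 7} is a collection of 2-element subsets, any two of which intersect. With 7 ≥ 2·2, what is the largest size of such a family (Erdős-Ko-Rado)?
max |F| = C(6, 1) = 6

The Erdős-Ko-Rado theorem states: for n ≥ 2k, an intersecting family of k-subsets of an n-element set has size at most C(n − 1, k − 1), with equality for 'star' families {A ⊆ [n] : |A| = k, i ∈ A} (fix an element i). For n = 7, k = 2: C(6, 1) = 6.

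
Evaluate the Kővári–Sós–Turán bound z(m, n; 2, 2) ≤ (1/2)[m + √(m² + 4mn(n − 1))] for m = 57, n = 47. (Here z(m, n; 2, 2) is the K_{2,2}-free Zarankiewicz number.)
z(57, 47; 2, 2) ≤ (1/2)[57 + √(57² + 4·57·47·46)] = (1/2)[57 + √496185] = 380.702

Kővári–Sós–Turán: let r_1, ..., r_57 be the row sums and z = Σ r_i the total number of 1s. Each pair of columns can share at most one row with both entries 1 (else a 2×2 all-ones block appears), so Σ_i C(r_i, 2) ≤ C(47, 2) = 1081. By convexity Σ_i C(r_i, 2) ≥ 57·C(z/57, 2) = z(z − 57)/(2·57), giving z² − 57z − 57·47·46 ≤ 0 and hence z ≤ (1/2)[57 + √(3249 + 4·123234)] = (1/2)[57 + √496185] ≈ (1/2)(57 + 704.404) = 380.702.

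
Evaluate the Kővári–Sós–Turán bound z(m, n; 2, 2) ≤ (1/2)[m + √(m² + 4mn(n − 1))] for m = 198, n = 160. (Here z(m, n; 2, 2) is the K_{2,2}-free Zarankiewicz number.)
z(198, 160; 2, 2) ≤ (1/2)[198 + √(198² + 4·198·160·159)] = (1/2)[198 + √20187684] = 2345.5353

Kővári–Sós–Turán: let r_1, ..., r_198 be the row sums and z = Σ r_i the total number of 1s. Each pair of columns can share at most one row with both entries 1 (else a 2×2 all-ones block appears), so Σ_i C(r_i, 2) ≤ C(160, 2) = 12720. By convexity Σ_i C(r_i, 2) ≥ 198·C(z/198, 2) = z(z − 198)/(2·198), giving z² − 198z − 198·160·159 ≤ 0 and hence z ≤ (1/2)[198 + √(39204 + 4·5037120)] = (1/2)[198 + √20187684] ≈ (1/2)(198 + 4493.0707) = 2345.5353.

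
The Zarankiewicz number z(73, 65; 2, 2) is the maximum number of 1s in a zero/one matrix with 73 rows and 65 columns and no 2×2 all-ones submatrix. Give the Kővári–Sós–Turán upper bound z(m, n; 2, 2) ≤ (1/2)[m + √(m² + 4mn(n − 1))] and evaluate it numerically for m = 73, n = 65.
z(73, 65; 2, 2) ≤ (1/2)[73 + √(73² + 4·73·65·64)] = (1/2)[73 + √1220049] = 588.7791

Kővári–Sós–Turán: let r_1, ..., r_73 be the row sums and z = Σ r_i the total number of 1s. Each pair of columns can share at most one row with both entries 1 (else a 2×2 all-ones block appears), so Σ_i C(r_i, 2) ≤ C(65, 2) = 2080. By convexity Σ_i C(r_i, 2) ≥ 73·C(z/73, 2) = z(z − 73)/(2·73), giving z² − 73z − 73·65·64 ≤ 0 and hence z ≤ (1/2)[73 + √(5329 + 4·303680)] = (1/2)[73 + √1220049] ≈ (1/2)(73 + 1104.5583) = 588.7791.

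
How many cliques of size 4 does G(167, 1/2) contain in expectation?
E[# K_4] = C(167, 4) · (1/2)^C(4, 2) = 31256555 / 2^6 = 488383.671875

For each 4-subset S of vertices (there are C(167, 4) = 31256555 such S), let X_S = 1 if S induces a K_4 (all C(4, 2) = 6 edges present). Then P(X_S = 1) = (1/2)^6 = 1/64. By linearity of expectation, E[# K_4] = C(167, 4) · (1/2)^6 = 31256555 / 64 = 488383.671875.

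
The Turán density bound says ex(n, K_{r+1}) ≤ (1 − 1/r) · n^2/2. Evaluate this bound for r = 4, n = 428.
Turán density bound = (3/4) · 428^2/2 = 68694

Turán's theorem: ex(n, K_{r+1}) is achieved by the complete r-partite Turán graph T(n, r) with parts as balanced as possible, and is at most (1 − 1/r) · n^2/2. For r = 4, n = 428: the density bound is (3/4) · 183184/2 = 68694. Since 4 ∣ 428, the Turán graph T(428, 4) has parts of equal size 107, and its edge count e(T(428, 4)) = 68694 attains the density bound exactly.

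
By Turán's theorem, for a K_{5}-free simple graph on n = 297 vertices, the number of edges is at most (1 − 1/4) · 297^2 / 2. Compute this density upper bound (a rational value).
Turán density bound = (3/4) · 297^2/2 = 264627/8 ≈ 33078.375

Turán's theorem: ex(n, K_{r+1}) is achieved by the complete r-partite Turán graph T(n, r) with parts as balanced as possible, and is at most (1 − 1/r) · n^2/2. For r = 4, n = 297: the density bound is (3/4) · 88209/2 = 264627/8 ≈ 33078.375. The integer-valued extremum is e(T(297, 4)) = 33078, which is strictly less than the density bound 264627/8 since 4 ∤ 297 (the parts of T(297, 4) cannot all be equal).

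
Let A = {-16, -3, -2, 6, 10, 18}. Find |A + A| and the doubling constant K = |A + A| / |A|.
K = |A + A| / |A| = 19/6

Enumerate A + A = {a + b : a, b ∈ A}. With |A| = 6, there are |A|^2 = 36 ordered sum pairs; collecting distinct values, A + A = {-32, -19, -18, -10, -6, -5, -4, 2, 3, 4, 7, 8, 12, 15, 16, 20, 24, 28, 36}, so |A + A| = 19. Thus K = 19/6. For comparison, the minimum possible |A + A| over all 6-element sets is 2·6 − 1 = 11 (so min K = 11/6), attained only by arithmetic progressions.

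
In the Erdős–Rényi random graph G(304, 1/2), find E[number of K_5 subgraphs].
E[# K_5] = C(304, 5) · (1/2)^C(5, 2) = 20932912560 / 2^10 = 1308307035/64 = 20442297.421875

For each 5-subset S of vertices (there are C(304, 5) = 20932912560 such S), let X_S = 1 if S induces a K_5 (all C(5, 2) = 10 edges present). Then P(X_S = 1) = (1/2)^10 = 1/1024. By linearity of expectation, E[# K_5] = C(304, 5) · (1/2)^10 = 20932912560 / 1024 = 1308307035/64 = 20442297.421875.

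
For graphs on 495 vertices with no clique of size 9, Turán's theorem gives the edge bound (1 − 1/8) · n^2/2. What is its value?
Turán density bound = (7/8) · 495^2/2 = 1715175/16 ≈ 107198.4375

Turán's theorem: ex(n, K_{r+1}) is achieved by the complete r-partite Turán graph T(n, r) with parts as balanced as possible, and is at most (1 − 1/r) · n^2/2. For r = 8, n = 495: the density bound is (7/8) · 245025/2 = 1715175/16 ≈ 107198.4375. The integer-valued extremum is e(T(495, 8)) = 107198, which is strictly less than the density bound 1715175/16 since 8 ∤ 495 (the parts of T(495, 8) cannot all be equal).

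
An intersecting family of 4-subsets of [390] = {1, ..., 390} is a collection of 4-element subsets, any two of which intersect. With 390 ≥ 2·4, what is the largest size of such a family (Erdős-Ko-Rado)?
max |F| = C(389, 3) = 9735114

Erdős-Ko-Rado (1961): when n ≥ 2k, max |F| = C(n−1, k−1). The bound is attained by the star {A : i ∈ A} for any fixed i ∈ [n]. Here C(390−1, 4−1) = C(389, 3) = 9735114.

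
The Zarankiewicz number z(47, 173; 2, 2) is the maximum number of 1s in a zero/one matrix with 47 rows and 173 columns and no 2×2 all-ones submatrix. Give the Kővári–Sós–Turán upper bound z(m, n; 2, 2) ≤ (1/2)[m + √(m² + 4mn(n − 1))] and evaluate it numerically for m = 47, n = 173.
z(47, 173; 2, 2) ≤ (1/2)[47 + √(47² + 4·47·173·172)] = (1/2)[47 + √5596337] = 1206.3289

Kővári–Sós–Turán: let r_1, ..., r_47 be the row sums and z = Σ r_i the total number of 1s. Each pair of columns can share at most one row with both entries 1 (else a 2×2 all-ones block appears), so Σ_i C(r_i, 2) ≤ C(173, 2) = 14878. By convexity Σ_i C(r_i, 2) ≥ 47·C(z/47, 2) = z(z − 47)/(2·47), giving z² − 47z − 47·173·172 ≤ 0 and hence z ≤ (1/2)[47 + √(2209 + 4·1398532)] = (1/2)[47 + √5596337] ≈ (1/2)(47 + 2365.6578) = 1206.3289.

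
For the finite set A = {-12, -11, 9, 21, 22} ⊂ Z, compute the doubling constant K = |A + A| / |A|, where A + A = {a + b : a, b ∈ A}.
K = |A + A| / |A| = 14/5

Enumerate A + A = {a + b : a, b ∈ A}. With |A| = 5, there are |A|^2 = 25 ordered sum pairs; collecting distinct values, A + A = {-24, -23, -22, -3, -2, 9, 10, 11, 18, 30, 31, 42, 43, 44}, so |A + A| = 14. Thus K = 14/5. For comparison, the minimum possible |A + A| over all 5-element sets is 2·5 − 1 = 9 (so min K = 9/5), attained only by arithmetic progressions.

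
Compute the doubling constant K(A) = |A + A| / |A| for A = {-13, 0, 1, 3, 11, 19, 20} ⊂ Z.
K = |A + A| / |A| = 25/7

Enumerate A + A = {a + b : a, b ∈ A}. With |A| = 7, there are |A|^2 = 49 ordered sum pairs; collecting distinct values, A + A = {-26, -13, -12, -10, -2, 0, 1, 2, 3, 4, 6, 7, 11, 12, 14, 19, 20, 21, 22, 23, 30, 31, 38, 39, 40}, so |A + A| = 25. Thus K = 25/7. For comparison, the minimum possible |A + A| over all 7-element sets is 2·7 − 1 = 13 (so min K = 13/7), attained only by arithmetic progressions.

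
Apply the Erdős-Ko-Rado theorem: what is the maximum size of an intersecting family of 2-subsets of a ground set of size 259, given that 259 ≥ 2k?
max |F| = C(258, 1) = 258

The Erdős-Ko-Rado theorem states: for n ≥ 2k, an intersecting family of k-subsets of an n-element set has size at most C(n − 1, k − 1), with equality for 'star' families {A ⊆ [n] : |A| = k, i ∈ A} (fix an element i). For n = 259, k = 2: C(258, 1) = 258.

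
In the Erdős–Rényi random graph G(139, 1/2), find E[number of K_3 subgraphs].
E[# K_3] = C(139, 3) · (1/2)^C(3, 2) = 437989 / 2^3 = 54748.625

For each 3-subset S of vertices (there are C(139, 3) = 437989 such S), let X_S = 1 if S induces a K_3 (all C(3, 2) = 3 edges present). Then P(X_S = 1) = (1/2)^3 = 1/8. By linearity of expectation, E[# K_3] = C(139, 3) · (1/2)^3 = 437989 / 8 = 54748.625.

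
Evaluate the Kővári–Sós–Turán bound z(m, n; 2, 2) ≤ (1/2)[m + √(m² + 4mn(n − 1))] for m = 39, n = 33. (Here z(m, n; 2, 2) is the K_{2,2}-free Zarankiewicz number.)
z(39, 33; 2, 2) ≤ (1/2)[39 + √(39² + 4·39·33·32)] = (1/2)[39 + √166257] = 223.3731

Kővári–Sós–Turán: let r_1, ..., r_39 be the row sums and z = Σ r_i the total number of 1s. Each pair of columns can share at most one row with both entries 1 (else a 2×2 all-ones block appears), so Σ_i C(r_i, 2) ≤ C(33, 2) = 528. By convexity Σ_i C(r_i, 2) ≥ 39·C(z/39, 2) = z(z − 39)/(2·39), giving z² − 39z − 39·33·32 ≤ 0 and hence z ≤ (1/2)[39 + √(1521 + 4·41184)] = (1/2)[39 + √166257] ≈ (1/2)(39 + 407.7462) = 223.3731.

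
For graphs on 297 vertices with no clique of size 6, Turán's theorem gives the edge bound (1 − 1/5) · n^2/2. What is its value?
Turán density bound = (4/5) · 297^2/2 = 176418/5 ≈ 35283.6

Turán's theorem: ex(n, K_{r+1}) is achieved by the complete r-partite Turán graph T(n, r) with parts as balanced as possible, and is at most (1 − 1/r) · n^2/2. For r = 5, n = 297: the density bound is (4/5) · 88209/2 = 176418/5 ≈ 35283.6. The integer-valued extremum is e(T(297, 5)) = 35283, which is strictly less than the density bound 176418/5 since 5 ∤ 297 (the parts of T(297, 5) cannot all be equal).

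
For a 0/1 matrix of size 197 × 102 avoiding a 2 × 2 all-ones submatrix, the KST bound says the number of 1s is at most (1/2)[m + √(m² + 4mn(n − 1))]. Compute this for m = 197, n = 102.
z(197, 102; 2, 2) ≤ (1/2)[197 + √(197² + 4·197·102·101)] = (1/2)[197 + √8156785] = 1526.5043

Kővári–Sós–Turán: let r_1, ..., r_197 be the row sums and z = Σ r_i the total number of 1s. Each pair of columns can share at most one row with both entries 1 (else a 2×2 all-ones block appears), so Σ_i C(r_i, 2) ≤ C(102, 2) = 5151. By convexity Σ_i C(r_i, 2) ≥ 197·C(z/197, 2) = z(z − 197)/(2·197), giving z² − 197z − 197·102·101 ≤ 0 and hence z ≤ (1/2)[197 + √(38809 + 4·2029494)] = (1/2)[197 + √8156785] ≈ (1/2)(197 + 2856.0086) = 1526.5043.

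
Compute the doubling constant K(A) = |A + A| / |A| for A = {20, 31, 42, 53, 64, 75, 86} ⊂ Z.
K = |A + A| / |A| = 13/7

Enumerate A + A = {a + b : a, b ∈ A}. With |A| = 7, there are |A|^2 = 49 ordered sum pairs; collecting distinct values, A + A = {40, 51, 62, 73, 84, 95, 106, 117, 128, 139, 150, 161, 172}, so |A + A| = 13. Thus K = 13/7. Here |A + A| = 2|A| − 1 = 13, the minimum possible — so K = 13/7 is minimal, which holds iff A is an arithmetic progression.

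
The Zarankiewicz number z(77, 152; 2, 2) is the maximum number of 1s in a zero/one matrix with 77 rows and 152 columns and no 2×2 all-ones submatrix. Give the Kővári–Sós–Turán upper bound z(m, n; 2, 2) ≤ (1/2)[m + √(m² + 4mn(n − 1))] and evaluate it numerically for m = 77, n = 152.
z(77, 152; 2, 2) ≤ (1/2)[77 + √(77² + 4·77·152·151)] = (1/2)[77 + √7075145] = 1368.4572

Kővári–Sós–Turán: let r_1, ..., r_77 be the row sums and z = Σ r_i the total number of 1s. Each pair of columns can share at most one row with both entries 1 (else a 2×2 all-ones block appears), so Σ_i C(r_i, 2) ≤ C(152, 2) = 11476. By convexity Σ_i C(r_i, 2) ≥ 77·C(z/77, 2) = z(z − 77)/(2·77), giving z² − 77z − 77·152·151 ≤ 0 and hence z ≤ (1/2)[77 + √(5929 + 4·1767304)] = (1/2)[77 + √7075145] ≈ (1/2)(77 + 2659.9145) = 1368.4572.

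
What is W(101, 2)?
W(101, 2) = 101 + 1 = 102

A 2-term AP is any pair of integers, so a monochromatic 2-AP exists iff some colour is used at least twice. With 101 colours, the colouring i ↦ i on {1, ..., 101} uses each colour once, avoiding any monochromatic pair, so W(101, 2) > 101. For {1, ..., 102}, pigeonhole forces two integers of the same colour, which form a monochromatic 2-AP. Hence W(101, 2) = 102.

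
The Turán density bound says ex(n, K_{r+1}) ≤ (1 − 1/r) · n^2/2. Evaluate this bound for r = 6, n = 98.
Turán density bound = (5/6) · 98^2/2 = 12005/3 ≈ 4001.6667

Turán's theorem: ex(n, K_{r+1}) is achieved by the complete r-partite Turán graph T(n, r) with parts as balanced as possible, and is at most (1 − 1/r) · n^2/2. For r = 6, n = 98: the density bound is (5/6) · 9604/2 = 12005/3 ≈ 4001.6667. The integer-valued extremum is e(T(98, 6)) = 4001, which is strictly less than the density bound 12005/3 since 6 ∤ 98 (the parts of T(98, 6) cannot all be equal).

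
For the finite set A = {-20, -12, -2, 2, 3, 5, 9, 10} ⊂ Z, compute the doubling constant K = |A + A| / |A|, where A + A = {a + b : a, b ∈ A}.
K = |A + A| / |A| = 32/8 = 4

Enumerate A + A = {a + b : a, b ∈ A}. With |A| = 8, there are |A|^2 = 64 ordered sum pairs; collecting distinct values, A + A = {-40, -32, -24, -22, -18, -17, -15, -14, -11, -10, -9, -7, -4, -3, -2, 0, 1, 3, 4, 5, 6, 7, 8, 10, 11, 12, 13, 14, 15, 18, 19, 20}, so |A + A| = 32. Thus K = 32/8 = 4. For comparison, the minimum possible |A + A| over all 8-element sets is 2·8 − 1 = 15 (so min K = 15/8), attained only by arithmetic progressions.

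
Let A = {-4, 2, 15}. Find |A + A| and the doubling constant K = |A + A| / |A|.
K = |A + A| / |A| = 6/3 = 2

Enumerate A + A = {a + b : a, b ∈ A}. With |A| = 3, there are |A|^2 = 9 ordered sum pairs; collecting distinct values, A + A = {-8, -2, 4, 11, 17, 30}, so |A + A| = 6. Thus K = 6/3 = 2. For comparison, the minimum possible |A + A| over all 3-element sets is 2·3 − 1 = 5 (so min K = 5/3), attained only by arithmetic progressions.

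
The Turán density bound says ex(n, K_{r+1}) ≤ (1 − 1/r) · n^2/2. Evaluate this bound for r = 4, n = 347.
Turán density bound = (3/4) · 347^2/2 = 361227/8 ≈ 45153.375

Turán's theorem: ex(n, K_{r+1}) is achieved by the complete r-partite Turán graph T(n, r) with parts as balanced as possible, and is at most (1 − 1/r) · n^2/2. For r = 4, n = 347: the density bound is (3/4) · 120409/2 = 361227/8 ≈ 45153.375. The integer-valued extremum is e(T(347, 4)) = 45153, which is strictly less than the density bound 361227/8 since 4 ∤ 347 (the parts of T(347, 4) cannot all be equal).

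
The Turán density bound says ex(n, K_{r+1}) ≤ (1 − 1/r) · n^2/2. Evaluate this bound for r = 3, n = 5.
Turán density bound = (2/3) · 5^2/2 = 25/3 ≈ 8.3333

Turán's theorem: ex(n, K_{r+1}) is achieved by the complete r-partite Turán graph T(n, r) with parts as balanced as possible, and is at most (1 − 1/r) · n^2/2. For r = 3, n = 5: the density bound is (2/3) · 25/2 = 25/3 ≈ 8.3333. The integer-valued extremum is e(T(5, 3)) = 8, which is strictly less than the density bound 25/3 since 3 ∤ 5 (the parts of T(5, 3) cannot all be equal).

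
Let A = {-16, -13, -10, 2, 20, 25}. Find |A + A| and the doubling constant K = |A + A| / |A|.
K = |A + A| / |A| = 19/6

Enumerate A + A = {a + b : a, b ∈ A}. With |A| = 6, there are |A|^2 = 36 ordered sum pairs; collecting distinct values, A + A = {-32, -29, -26, -23, -20, -14, -11, -8, 4, 7, 9, 10, 12, 15, 22, 27, 40, 45, 50}, so |A + A| = 19. Thus K = 19/6. For comparison, the minimum possible |A + A| over all 6-element sets is 2·6 − 1 = 11 (so min K = 11/6), attained only by arithmetic progressions.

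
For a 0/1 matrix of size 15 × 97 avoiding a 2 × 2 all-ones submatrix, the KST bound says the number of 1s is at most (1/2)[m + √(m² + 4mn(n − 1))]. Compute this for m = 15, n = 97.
z(15, 97; 2, 2) ≤ (1/2)[15 + √(15² + 4·15·97·96)] = (1/2)[15 + √558945] = 381.3131

Kővári–Sós–Turán: let r_1, ..., r_15 be the row sums and z = Σ r_i the total number of 1s. Each pair of columns can share at most one row with both entries 1 (else a 2×2 all-ones block appears), so Σ_i C(r_i, 2) ≤ C(97, 2) = 4656. By convexity Σ_i C(r_i, 2) ≥ 15·C(z/15, 2) = z(z − 15)/(2·15), giving z² − 15z − 15·97·96 ≤ 0 and hence z ≤ (1/2)[15 + √(225 + 4·139680)] = (1/2)[15 + √558945] ≈ (1/2)(15 + 747.6262) = 381.3131.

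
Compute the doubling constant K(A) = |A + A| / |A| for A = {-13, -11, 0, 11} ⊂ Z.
K = |A + A| / |A| = 9/4

Enumerate A + A = {a + b : a, b ∈ A}. With |A| = 4, there are |A|^2 = 16 ordered sum pairs; collecting distinct values, A + A = {-26, -24, -22, -13, -11, -2, 0, 11, 22}, so |A + A| = 9. Thus K = 9/4. For comparison, the minimum possible |A + A| over all 4-element sets is 2·4 − 1 = 7 (so min K = 7/4), attained only by arithmetic progressions.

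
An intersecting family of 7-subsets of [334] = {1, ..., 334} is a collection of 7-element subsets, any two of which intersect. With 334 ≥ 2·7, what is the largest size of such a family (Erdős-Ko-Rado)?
max |F| = C(333, 6) = 1809928822548

The Erdős-Ko-Rado theorem states: for n ≥ 2k, an intersecting family of k-subsets of an n-element set has size at most C(n − 1, k − 1), with equality for 'star' families {A ⊆ [n] : |A| = k, i ∈ A} (fix an element i). For n = 334, k = 7: C(333, 6) = 1809928822548.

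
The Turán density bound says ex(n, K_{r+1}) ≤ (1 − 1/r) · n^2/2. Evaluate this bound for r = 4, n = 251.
Turán density bound = (3/4) · 251^2/2 = 189003/8 ≈ 23625.375

Turán's theorem: ex(n, K_{r+1}) is achieved by the complete r-partite Turán graph T(n, r) with parts as balanced as possible, and is at most (1 − 1/r) · n^2/2. For r = 4, n = 251: the density bound is (3/4) · 63001/2 = 189003/8 ≈ 23625.375. The integer-valued extremum is e(T(251, 4)) = 23625, which is strictly less than the density bound 189003/8 since 4 ∤ 251 (the parts of T(251, 4) cannot all be equal).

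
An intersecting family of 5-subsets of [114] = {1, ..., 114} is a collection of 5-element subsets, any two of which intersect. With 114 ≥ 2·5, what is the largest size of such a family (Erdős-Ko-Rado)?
max |F| = C(113, 4) = 6438740

The Erdős-Ko-Rado theorem states: for n ≥ 2k, an intersecting family of k-subsets of an n-element set has size at most C(n − 1, k − 1), with equality for 'star' families {A ⊆ [n] : |A| = k, i ∈ A} (fix an element i). For n = 114, k = 5: C(113, 4) = 6438740.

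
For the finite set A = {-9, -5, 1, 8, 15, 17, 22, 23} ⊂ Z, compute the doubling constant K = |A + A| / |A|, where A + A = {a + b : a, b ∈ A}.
K = |A + A| / |A| = 32/8 = 4

Enumerate A + A = {a + b : a, b ∈ A}. With |A| = 8, there are |A|^2 = 64 ordered sum pairs; collecting distinct values, A + A = {-18, -14, -10, -8, -4, -1, 2, 3, 6, 8, 9, 10, 12, 13, 14, 16, 17, 18, 23, 24, 25, 30, 31, 32, 34, 37, 38, 39, 40, 44, 45, 46}, so |A + A| = 32. Thus K = 32/8 = 4. For comparison, the minimum possible |A + A| over all 8-element sets is 2·8 − 1 = 15 (so min K = 15/8), attained only by arithmetic progressions.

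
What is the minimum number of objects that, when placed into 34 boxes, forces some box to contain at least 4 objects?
n = (4 − 1)·34 + 1 = 103

By the generalised pigeonhole principle, to guarantee some box contains ≥ r objects we need more than (r − 1) · k objects total. Threshold: n = (r − 1) · k + 1. With r = 4 and k = 34: n = 3 · 34 + 1 = 102 + 1 = 103. For n = 102 = 3 · 34, we can put exactly 3 objects in every box, avoiding 4 in any single one — so 103 is tight.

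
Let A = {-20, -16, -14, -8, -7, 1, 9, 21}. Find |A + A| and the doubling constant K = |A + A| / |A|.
K = |A + A| / |A| = 31/8

Enumerate A + A = {a + b : a, b ∈ A}. With |A| = 8, there are |A|^2 = 64 ordered sum pairs; collecting distinct values, A + A = {-40, -36, -34, -32, -30, -28, -27, -24, -23, -22, -21, -19, -16, -15, -14, -13, -11, -7, -6, -5, 1, 2, 5, 7, 10, 13, 14, 18, 22, 30, 42}, so |A + A| = 31. Thus K = 31/8. For comparison, the minimum possible |A + A| over all 8-element sets is 2·8 − 1 = 15 (so min K = 15/8), attained only by arithmetic progressions.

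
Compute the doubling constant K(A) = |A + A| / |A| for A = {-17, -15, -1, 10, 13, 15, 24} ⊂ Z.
K = |A + A| / |A| = 24/7

Enumerate A + A = {a + b : a, b ∈ A}. With |A| = 7, there are |A|^2 = 49 ordered sum pairs; collecting distinct values, A + A = {-34, -32, -30, -18, -16, -7, -5, -4, -2, 0, 7, 9, 12, 14, 20, 23, 25, 26, 28, 30, 34, 37, 39, 48}, so |A + A| = 24. Thus K = 24/7. For comparison, the minimum possible |A + A| over all 7-element sets is 2·7 − 1 = 13 (so min K = 13/7), attained only by arithmetic progressions.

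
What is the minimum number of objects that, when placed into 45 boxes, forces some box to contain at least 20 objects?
n = (20 − 1)·45 + 1 = 856

By the generalised pigeonhole principle, to guarantee some box contains ≥ r objects we need more than (r − 1) · k objects total. Threshold: n = (r − 1) · k + 1. With r = 20 and k = 45: n = 19 · 45 + 1 = 855 + 1 = 856. For n = 855 = 19 · 45, we can put exactly 19 objects in every box, avoiding 20 in any single one — so 856 is tight.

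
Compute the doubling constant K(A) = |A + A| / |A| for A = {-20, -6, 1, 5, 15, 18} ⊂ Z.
K = |A + A| / |A| = 20/6 = 10/3

Enumerate A + A = {a + b : a, b ∈ A}. With |A| = 6, there are |A|^2 = 36 ordered sum pairs; collecting distinct values, A + A = {-40, -26, -19, -15, -12, -5, -2, -1, 2, 6, 9, 10, 12, 16, 19, 20, 23, 30, 33, 36}, so |A + A| = 20. Thus K = 20/6 = 10/3. For comparison, the minimum possible |A + A| over all 6-element sets is 2·6 − 1 = 11 (so min K = 11/6), attained only by arithmetic progressions.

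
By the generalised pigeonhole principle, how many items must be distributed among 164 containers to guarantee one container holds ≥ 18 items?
n = (18 − 1)·164 + 1 = 2789

By the generalised pigeonhole principle, to guarantee some box contains ≥ r objects we need more than (r − 1) · k objects total. Threshold: n = (r − 1) · k + 1. With r = 18 and k = 164: n = 17 · 164 + 1 = 2788 + 1 = 2789. For n = 2788 = 17 · 164, we can put exactly 17 objects in every box, avoiding 18 in any single one — so 2789 is tight.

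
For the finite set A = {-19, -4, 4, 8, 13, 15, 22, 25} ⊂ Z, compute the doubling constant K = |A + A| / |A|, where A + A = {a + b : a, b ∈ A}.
K = |A + A| / |A| = 33/8

Enumerate A + A = {a + b : a, b ∈ A}. With |A| = 8, there are |A|^2 = 64 ordered sum pairs; collecting distinct values, A + A = {-38, -23, -15, -11, -8, -6, -4, 0, 3, 4, 6, 8, 9, 11, 12, 16, 17, 18, 19, 21, 23, 26, 28, 29, 30, 33, 35, 37, 38, 40, 44, 47, 50}, so |A + A| = 33. Thus K = 33/8. For comparison, the minimum possible |A + A| over all 8-element sets is 2·8 − 1 = 15 (so min K = 15/8), attained only by arithmetic progressions.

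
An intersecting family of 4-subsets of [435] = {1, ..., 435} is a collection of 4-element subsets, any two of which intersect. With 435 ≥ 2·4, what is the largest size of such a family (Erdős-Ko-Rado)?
max |F| = C(434, 3) = 13530384

Erdős-Ko-Rado (1961): when n ≥ 2k, max |F| = C(n−1, k−1). The bound is attained by the star {A : i ∈ A} for any fixed i ∈ [n]. Here C(435−1, 4−1) = C(434, 3) = 13530384.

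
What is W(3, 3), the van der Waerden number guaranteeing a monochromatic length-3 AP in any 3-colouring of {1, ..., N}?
W(3, 3) = 27

This is a classical value, W(3, 3) = 27, established by combining an explicit 3-colouring of {1, ..., 26} with no monochromatic 3-AP (giving the lower bound W(3, 3) > 26) and a finite case analysis / exhaustive computer search showing every 3-colouring of {1, ..., 27} has such an AP.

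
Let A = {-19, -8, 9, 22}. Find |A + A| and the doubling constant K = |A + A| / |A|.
K = |A + A| / |A| = 10/4 = 5/2

Enumerate A + A = {a + b : a, b ∈ A}. With |A| = 4, there are |A|^2 = 16 ordered sum pairs; collecting distinct values, A + A = {-38, -27, -16, -10, 1, 3, 14, 18, 31, 44}, so |A + A| = 10. Thus K = 10/4 = 5/2. For comparison, the minimum possible |A + A| over all 4-element sets is 2·4 − 1 = 7 (so min K = 7/4), attained only by arithmetic progressions.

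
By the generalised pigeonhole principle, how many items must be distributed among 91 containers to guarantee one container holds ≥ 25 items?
n = (25 − 1)·91 + 1 = 2185

By the generalised pigeonhole principle, to guarantee some box contains ≥ r objects we need more than (r − 1) · k objects total. Threshold: n = (r − 1) · k + 1. With r = 25 and k = 91: n = 24 · 91 + 1 = 2184 + 1 = 2185. For n = 2184 = 24 · 91, we can put exactly 24 objects in every box, avoiding 25 in any single one — so 2185 is tight.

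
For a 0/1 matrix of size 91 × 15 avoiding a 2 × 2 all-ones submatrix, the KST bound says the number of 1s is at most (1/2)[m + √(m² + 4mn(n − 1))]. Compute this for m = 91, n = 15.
z(91, 15; 2, 2) ≤ (1/2)[91 + √(91² + 4·91·15·14)] = (1/2)[91 + √84721] = 191.0344

Kővári–Sós–Turán: let r_1, ..., r_91 be the row sums and z = Σ r_i the total number of 1s. Each pair of columns can share at most one row with both entries 1 (else a 2×2 all-ones block appears), so Σ_i C(r_i, 2) ≤ C(15, 2) = 105. By convexity Σ_i C(r_i, 2) ≥ 91·C(z/91, 2) = z(z − 91)/(2·91), giving z² − 91z − 91·15·14 ≤ 0 and hence z ≤ (1/2)[91 + √(8281 + 4·19110)] = (1/2)[91 + √84721] ≈ (1/2)(91 + 291.0687) = 191.0344.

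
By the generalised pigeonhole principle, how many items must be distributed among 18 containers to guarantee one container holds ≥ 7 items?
n = (7 − 1)·18 + 1 = 109

By the generalised pigeonhole principle, to guarantee some box contains ≥ r objects we need more than (r − 1) · k objects total. Threshold: n = (r − 1) · k + 1. With r = 7 and k = 18: n = 6 · 18 + 1 = 108 + 1 = 109. For n = 108 = 6 · 18, we can put exactly 6 objects in every box, avoiding 7 in any single one — so 109 is tight.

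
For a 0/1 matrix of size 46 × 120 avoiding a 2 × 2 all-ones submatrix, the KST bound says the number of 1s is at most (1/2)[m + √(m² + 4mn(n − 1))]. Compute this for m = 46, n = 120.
z(46, 120; 2, 2) ≤ (1/2)[46 + √(46² + 4·46·120·119)] = (1/2)[46 + √2629636] = 833.8076

Kővári–Sós–Turán: let r_1, ..., r_46 be the row sums and z = Σ r_i the total number of 1s. Each pair of columns can share at most one row with both entries 1 (else a 2×2 all-ones block appears), so Σ_i C(r_i, 2) ≤ C(120, 2) = 7140. By convexity Σ_i C(r_i, 2) ≥ 46·C(z/46, 2) = z(z − 46)/(2·46), giving z² − 46z − 46·120·119 ≤ 0 and hence z ≤ (1/2)[46 + √(2116 + 4·656880)] = (1/2)[46 + √2629636] ≈ (1/2)(46 + 1621.6152) = 833.8076.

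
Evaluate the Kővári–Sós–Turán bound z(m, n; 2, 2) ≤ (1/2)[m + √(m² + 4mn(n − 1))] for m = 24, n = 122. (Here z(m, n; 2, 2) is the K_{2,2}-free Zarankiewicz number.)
z(24, 122; 2, 2) ≤ (1/2)[24 + √(24² + 4·24·122·121)] = (1/2)[24 + √1417728] = 607.3419

Kővári–Sós–Turán: let r_1, ..., r_24 be the row sums and z = Σ r_i the total number of 1s. Each pair of columns can share at most one row with both entries 1 (else a 2×2 all-ones block appears), so Σ_i C(r_i, 2) ≤ C(122, 2) = 7381. By convexity Σ_i C(r_i, 2) ≥ 24·C(z/24, 2) = z(z − 24)/(2·24), giving z² − 24z − 24·122·121 ≤ 0 and hence z ≤ (1/2)[24 + √(576 + 4·354288)] = (1/2)[24 + √1417728] ≈ (1/2)(24 + 1190.6838) = 607.3419.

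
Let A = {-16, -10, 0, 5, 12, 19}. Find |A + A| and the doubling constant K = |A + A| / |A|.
K = |A + A| / |A| = 20/6 = 10/3

Enumerate A + A = {a + b : a, b ∈ A}. With |A| = 6, there are |A|^2 = 36 ordered sum pairs; collecting distinct values, A + A = {-32, -26, -20, -16, -11, -10, -5, -4, 0, 2, 3, 5, 9, 10, 12, 17, 19, 24, 31, 38}, so |A + A| = 20. Thus K = 20/6 = 10/3. For comparison, the minimum possible |A + A| over all 6-element sets is 2·6 − 1 = 11 (so min K = 11/6), attained only by arithmetic progressions.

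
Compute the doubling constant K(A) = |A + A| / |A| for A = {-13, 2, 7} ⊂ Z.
K = |A + A| / |A| = 6/3 = 2

Enumerate A + A = {a + b : a, b ∈ A}. With |A| = 3, there are |A|^2 = 9 ordered sum pairs; collecting distinct values, A + A = {-26, -11, -6, 4, 9, 14}, so |A + A| = 6. Thus K = 6/3 = 2. For comparison, the minimum possible |A + A| over all 3-element sets is 2·3 − 1 = 5 (so min K = 5/3), attained only by arithmetic progressions.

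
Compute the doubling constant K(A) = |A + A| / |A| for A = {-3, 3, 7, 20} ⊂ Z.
K = |A + A| / |A| = 10/4 = 5/2

Enumerate A + A = {a + b : a, b ∈ A}. With |A| = 4, there are |A|^2 = 16 ordered sum pairs; collecting distinct values, A + A = {-6, 0, 4, 6, 10, 14, 17, 23, 27, 40}, so |A + A| = 10. Thus K = 10/4 = 5/2. For comparison, the minimum possible |A + A| over all 4-element sets is 2·4 − 1 = 7 (so min K = 7/4), attained only by arithmetic progressions.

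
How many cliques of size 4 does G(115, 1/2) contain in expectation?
E[# K_4] = C(115, 4) · (1/2)^C(4, 2) = 6913340 / 2^6 = 1728335/16 = 108020.9375

For each 4-subset S of vertices (there are C(115, 4) = 6913340 such S), let X_S = 1 if S induces a K_4 (all C(4, 2) = 6 edges present). Then P(X_S = 1) = (1/2)^6 = 1/64. By linearity of expectation, E[# K_4] = C(115, 4) · (1/2)^6 = 6913340 / 64 = 1728335/16 = 108020.9375.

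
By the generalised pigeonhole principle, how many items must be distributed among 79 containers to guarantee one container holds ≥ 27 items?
n = (27 − 1)·79 + 1 = 2055

By the generalised pigeonhole principle, to guarantee some box contains ≥ r objects we need more than (r − 1) · k objects total. Threshold: n = (r − 1) · k + 1. With r = 27 and k = 79: n = 26 · 79 + 1 = 2054 + 1 = 2055. For n = 2054 = 26 · 79, we can put exactly 26 objects in every box, avoiding 27 in any single one — so 2055 is tight.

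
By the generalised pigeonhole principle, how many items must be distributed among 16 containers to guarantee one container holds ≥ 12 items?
n = (12 − 1)·16 + 1 = 177

By the generalised pigeonhole principle, to guarantee some box contains ≥ r objects we need more than (r − 1) · k objects total. Threshold: n = (r − 1) · k + 1. With r = 12 and k = 16: n = 11 · 16 + 1 = 176 + 1 = 177. For n = 176 = 11 · 16, we can put exactly 11 objects in every box, avoiding 12 in any single one — so 177 is tight.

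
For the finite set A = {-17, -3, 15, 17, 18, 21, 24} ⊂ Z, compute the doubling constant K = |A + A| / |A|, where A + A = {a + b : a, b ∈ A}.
K = |A + A| / |A| = 25/7

Enumerate A + A = {a + b : a, b ∈ A}. With |A| = 7, there are |A|^2 = 49 ordered sum pairs; collecting distinct values, A + A = {-34, -20, -6, -2, 0, 1, 4, 7, 12, 14, 15, 18, 21, 30, 32, 33, 34, 35, 36, 38, 39, 41, 42, 45, 48}, so |A + A| = 25. Thus K = 25/7. For comparison, the minimum possible |A + A| over all 7-element sets is 2·7 − 1 = 13 (so min K = 13/7), attained only by arithmetic progressions.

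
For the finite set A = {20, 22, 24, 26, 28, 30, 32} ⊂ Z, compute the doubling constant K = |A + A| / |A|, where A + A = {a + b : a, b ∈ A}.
K = |A + A| / |A| = 13/7

Enumerate A + A = {a + b : a, b ∈ A}. With |A| = 7, there are |A|^2 = 49 ordered sum pairs; collecting distinct values, A + A = {40, 42, 44, 46, 48, 50, 52, 54, 56, 58, 60, 62, 64}, so |A + A| = 13. Thus K = 13/7. Here |A + A| = 2|A| − 1 = 13, the minimum possible — so K = 13/7 is minimal, which holds iff A is an arithmetic progression.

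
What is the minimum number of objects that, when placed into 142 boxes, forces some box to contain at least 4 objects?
n = (4 − 1)·142 + 1 = 427

By the generalised pigeonhole principle, to guarantee some box contains ≥ r objects we need more than (r − 1) · k objects total. Threshold: n = (r − 1) · k + 1. With r = 4 and k = 142: n = 3 · 142 + 1 = 426 + 1 = 427. For n = 426 = 3 · 142, we can put exactly 3 objects in every box, avoiding 4 in any single one — so 427 is tight.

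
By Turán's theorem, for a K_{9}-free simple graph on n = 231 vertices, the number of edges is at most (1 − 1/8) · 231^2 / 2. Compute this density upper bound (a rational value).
Turán density bound = (7/8) · 231^2/2 = 373527/16 ≈ 23345.4375

Turán's theorem: ex(n, K_{r+1}) is achieved by the complete r-partite Turán graph T(n, r) with parts as balanced as possible, and is at most (1 − 1/r) · n^2/2. For r = 8, n = 231: the density bound is (7/8) · 53361/2 = 373527/16 ≈ 23345.4375. The integer-valued extremum is e(T(231, 8)) = 23345, which is strictly less than the density bound 373527/16 since 8 ∤ 231 (the parts of T(231, 8) cannot all be equal).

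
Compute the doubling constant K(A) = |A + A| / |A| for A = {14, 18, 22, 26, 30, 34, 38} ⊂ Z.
K = |A + A| / |A| = 13/7

Enumerate A + A = {a + b : a, b ∈ A}. With |A| = 7, there are |A|^2 = 49 ordered sum pairs; collecting distinct values, A + A = {28, 32, 36, 40, 44, 48, 52, 56, 60, 64, 68, 72, 76}, so |A + A| = 13. Thus K = 13/7. Here |A + A| = 2|A| − 1 = 13, the minimum possible — so K = 13/7 is minimal, which holds iff A is an arithmetic progression.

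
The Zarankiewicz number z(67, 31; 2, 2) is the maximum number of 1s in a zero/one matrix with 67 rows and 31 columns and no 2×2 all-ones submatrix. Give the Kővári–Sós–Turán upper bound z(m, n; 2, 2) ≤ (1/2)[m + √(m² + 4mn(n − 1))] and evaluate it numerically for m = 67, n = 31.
z(67, 31; 2, 2) ≤ (1/2)[67 + √(67² + 4·67·31·30)] = (1/2)[67 + √253729] = 285.3576

Kővári–Sós–Turán: let r_1, ..., r_67 be the row sums and z = Σ r_i the total number of 1s. Each pair of columns can share at most one row with both entries 1 (else a 2×2 all-ones block appears), so Σ_i C(r_i, 2) ≤ C(31, 2) = 465. By convexity Σ_i C(r_i, 2) ≥ 67·C(z/67, 2) = z(z − 67)/(2·67), giving z² − 67z − 67·31·30 ≤ 0 and hence z ≤ (1/2)[67 + √(4489 + 4·62310)] = (1/2)[67 + √253729] ≈ (1/2)(67 + 503.7152) = 285.3576.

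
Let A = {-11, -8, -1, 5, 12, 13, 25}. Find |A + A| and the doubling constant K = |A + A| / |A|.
K = |A + A| / |A| = 25/7

Enumerate A + A = {a + b : a, b ∈ A}. With |A| = 7, there are |A|^2 = 49 ordered sum pairs; collecting distinct values, A + A = {-22, -19, -16, -12, -9, -6, -3, -2, 1, 2, 4, 5, 10, 11, 12, 14, 17, 18, 24, 25, 26, 30, 37, 38, 50}, so |A + A| = 25. Thus K = 25/7. For comparison, the minimum possible |A + A| over all 7-element sets is 2·7 − 1 = 13 (so min K = 13/7), attained only by arithmetic progressions.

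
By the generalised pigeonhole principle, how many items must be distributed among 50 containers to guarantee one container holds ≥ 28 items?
n = (28 − 1)·50 + 1 = 1351

By the generalised pigeonhole principle, to guarantee some box contains ≥ r objects we need more than (r − 1) · k objects total. Threshold: n = (r − 1) · k + 1. With r = 28 and k = 50: n = 27 · 50 + 1 = 1350 + 1 = 1351. For n = 1350 = 27 · 50, we can put exactly 27 objects in every box, avoiding 28 in any single one — so 1351 is tight.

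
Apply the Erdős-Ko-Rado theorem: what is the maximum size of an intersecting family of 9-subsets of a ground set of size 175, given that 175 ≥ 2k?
max |F| = C(174, 8) = 17699490469791

The Erdős-Ko-Rado theorem states: for n ≥ 2k, an intersecting family of k-subsets of an n-element set has size at most C(n − 1, k − 1), with equality for 'star' families {A ⊆ [n] : |A| = k, i ∈ A} (fix an element i). For n = 175, k = 9: C(174, 8) = 17699490469791.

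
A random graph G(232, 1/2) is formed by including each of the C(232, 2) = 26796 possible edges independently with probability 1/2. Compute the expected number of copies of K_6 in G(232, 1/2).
E[# K_6] = C(232, 6) · (1/2)^C(6, 2) = 202904412172 / 2^15 = 50726103043/8192 ≈ 6192151.250366

For each 6-subset S of vertices (there are C(232, 6) = 202904412172 such S), let X_S = 1 if S induces a K_6 (all C(6, 2) = 15 edges present). Then P(X_S = 1) = (1/2)^15 = 1/32768. By linearity of expectation, E[# K_6] = C(232, 6) · (1/2)^15 = 202904412172 / 32768 = 50726103043/8192 ≈ 6192151.250366.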